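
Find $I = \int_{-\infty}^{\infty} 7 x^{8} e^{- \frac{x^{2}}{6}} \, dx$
$59535 \sqrt{6} \sqrt{\pi}$

Begin with the known integral
$$J(a) = \int_{-\infty}^{\infty} 7 e^{- a x^{2}} \, dx = \frac{7 \sqrt{\pi}}{\sqrt{a}}.$$

Differentiating under the integral sign brings down a factor of $(-x^2)$:
$$\frac{dJ}{da} = \int_{-\infty}^{\infty} - 7 x^{2} e^{- a x^{2}} \, dx = - \frac{7 \sqrt{\pi}}{2 a^{\frac{3}{2}}}.$$

Repeating $4$ times in total — each differentiation brings down another $(-x^2)$ — gives
$$\frac{d^{4}J}{da^{4}} = \int_{-\infty}^{\infty} 7 x^{8} e^{- a x^{2}} \, dx = \frac{735 \sqrt{\pi}}{16 a^{\frac{9}{2}}},$$
and the integrand here is exactly the target integrand, so $I = \frac{735 \sqrt{\pi}}{16 a^{\frac{9}{2}}}$.

Setting $a = \frac{1}{6}$:
$$I = 59535 \sqrt{6} \sqrt{\pi}.$$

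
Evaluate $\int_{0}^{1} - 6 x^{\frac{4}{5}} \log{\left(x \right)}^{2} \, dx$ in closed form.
$- \frac{500}{243}$

Start from the elementary integral
$$J(a) = \int_{0}^{1} - 6 x^{a} \, dx = - \frac{6}{a + 1}.$$

Differentiating under the integral sign brings down a factor of $\ln x$:
$$\frac{dJ}{da} = \int_{0}^{1} - 6 x^{a} \log{\left(x \right)} \, dx = \frac{6}{\left(a + 1\right)^{2}}.$$

Repeating twice in total — each differentiation brings down another $\ln x$ — gives
$$\frac{d^{2}J}{da^{2}} = \int_{0}^{1} - 6 x^{a} \log{\left(x \right)}^{2} \, dx = - \frac{12}{\left(a + 1\right)^{3}},$$
and the integrand here is exactly the target integrand, so $I = - \frac{12}{\left(a + 1\right)^{3}}$.

Setting $a = \frac{4}{5}$:
$$I = - \frac{500}{243}.$$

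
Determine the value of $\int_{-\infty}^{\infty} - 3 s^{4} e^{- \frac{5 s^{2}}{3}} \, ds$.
$- \frac{81 \sqrt{15} \sqrt{\pi}}{500}$

Consider the simpler parametrised integral
$$J(a) = \int_{-\infty}^{\infty} - 3 e^{- a s^{2}} \, ds = - \frac{3 \sqrt{\pi}}{\sqrt{a}}.$$

Differentiating under the integral sign brings down a factor of $(-s^2)$:
$$\frac{dJ}{da} = \int_{-\infty}^{\infty} 3 s^{2} e^{- a s^{2}} \, ds = \frac{3 \sqrt{\pi}}{2 a^{\frac{3}{2}}}.$$

Repeating twice in total — each differentiation brings down another $(-s^2)$ — gives
$$\frac{d^{2}J}{da^{2}} = \int_{-\infty}^{\infty} - 3 s^{4} e^{- a s^{2}} \, ds = - \frac{9 \sqrt{\pi}}{4 a^{\frac{5}{2}}},$$
and the integrand here is exactly the target integrand, so $I = - \frac{9 \sqrt{\pi}}{4 a^{\frac{5}{2}}}$.

Setting $a = \frac{5}{3}$:
$$I = - \frac{81 \sqrt{15} \sqrt{\pi}}{500}.$$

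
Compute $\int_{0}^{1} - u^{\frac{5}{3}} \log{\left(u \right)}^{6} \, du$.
$- \frac{98415}{131072}$

Consider the simpler parametrised integral
$$J(a) = \int_{0}^{1} - u^{a} \, du = - \frac{1}{a + 1}.$$

Differentiating under the integral sign brings down a factor of $\ln u$:
$$\frac{dJ}{da} = \int_{0}^{1} - u^{a} \log{\left(u \right)} \, du = \frac{1}{\left(a + 1\right)^{2}}.$$

Repeating $6$ times in total — each differentiation brings down another $\ln u$ — gives
$$\frac{d^{6}J}{da^{6}} = \int_{0}^{1} - u^{a} \log{\left(u \right)}^{6} \, du = - \frac{720}{\left(a + 1\right)^{7}},$$
and the integrand here is exactly the target integrand, so $I = - \frac{720}{\left(a + 1\right)^{7}}$.

Setting $a = \frac{5}{3}$:
$$I = - \frac{98415}{131072}.$$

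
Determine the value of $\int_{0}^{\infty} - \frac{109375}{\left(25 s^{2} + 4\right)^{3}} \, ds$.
$- \frac{65625 \pi}{512}$

Recall the elementary integral
$$J(a) = \int_{0}^{\infty} - \frac{7}{a^{2} + s^{2}} \, ds = - \frac{7 \pi}{2 a}.$$

Differentiating under the integral sign with respect to $a$,
$$\frac{dJ}{da} = \int_{0}^{\infty} \frac{14 a}{\left(a^{2} + s^{2}\right)^{2}} \, ds = \frac{7 \pi}{2 a^{2}},$$
so $\int_{0}^{\infty} - \frac{7}{\left(a^{2} + s^{2}\right)^{2}} \, ds = - \frac{7 \pi}{4 a^{3}}$.

Repeating — each differentiation of $1/(s^2+a^2)^j$ produces $-2ja/(s^2+a^2)^{j+1}$ — and dividing through by $-2ja$ at each step yields, after $2$ differentiations in total,
$$\int_{0}^{\infty} - \frac{7}{\left(a^{2} + s^{2}\right)^{3}} \, ds = - \frac{21 \pi}{16 a^{5}}.$$

Setting $a = \frac{2}{5}$:
$$I = - \frac{65625 \pi}{512}.$$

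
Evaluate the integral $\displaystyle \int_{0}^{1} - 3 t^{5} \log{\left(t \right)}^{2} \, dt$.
$- \frac{1}{36}$

Begin with the known integral
$$J(a) = \int_{0}^{1} - 3 t^{a} \, dt = - \frac{3}{a + 1}.$$

Differentiating under the integral sign brings down a factor of $\ln t$:
$$\frac{dJ}{da} = \int_{0}^{1} - 3 t^{a} \log{\left(t \right)} \, dt = \frac{3}{\left(a + 1\right)^{2}}.$$

Repeating twice in total — each differentiation brings down another $\ln t$ — gives
$$\frac{d^{2}J}{da^{2}} = \int_{0}^{1} - 3 t^{a} \log{\left(t \right)}^{2} \, dt = - \frac{6}{\left(a + 1\right)^{3}},$$
and the integrand here is exactly the target integrand, so $I = - \frac{6}{\left(a + 1\right)^{3}}$.

Setting $a = 5$:
$$I = - \frac{1}{36}.$$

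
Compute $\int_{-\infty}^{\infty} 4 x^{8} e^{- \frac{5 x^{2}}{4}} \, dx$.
$\frac{2688 \sqrt{5} \sqrt{\pi}}{625}$

Start from the elementary integral
$$J(a) = \int_{-\infty}^{\infty} 4 e^{- a x^{2}} \, dx = \frac{4 \sqrt{\pi}}{\sqrt{a}}.$$

Differentiating under the integral sign brings down a factor of $(-x^2)$:
$$\frac{dJ}{da} = \int_{-\infty}^{\infty} - 4 x^{2} e^{- a x^{2}} \, dx = - \frac{2 \sqrt{\pi}}{a^{\frac{3}{2}}}.$$

Repeating $4$ times in total — each differentiation brings down another $(-x^2)$ — gives
$$\frac{d^{4}J}{da^{4}} = \int_{-\infty}^{\infty} 4 x^{8} e^{- a x^{2}} \, dx = \frac{105 \sqrt{\pi}}{4 a^{\frac{9}{2}}},$$
and the integrand here is exactly the target integrand, so $I = \frac{105 \sqrt{\pi}}{4 a^{\frac{9}{2}}}$.

Setting $a = \frac{5}{4}$:
$$I = \frac{2688 \sqrt{5} \sqrt{\pi}}{625}.$$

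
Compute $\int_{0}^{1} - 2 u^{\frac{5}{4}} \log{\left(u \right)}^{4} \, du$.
$- \frac{16384}{19683}$

Start from the elementary integral
$$J(a) = \int_{0}^{1} - 2 u^{a} \, du = - \frac{2}{a + 1}.$$

Differentiating under the integral sign brings down a factor of $\ln u$:
$$\frac{dJ}{da} = \int_{0}^{1} - 2 u^{a} \log{\left(u \right)} \, du = \frac{2}{\left(a + 1\right)^{2}}.$$

Repeating $4$ times in total — each differentiation brings down another $\ln u$ — gives
$$\frac{d^{4}J}{da^{4}} = \int_{0}^{1} - 2 u^{a} \log{\left(u \right)}^{4} \, du = - \frac{48}{\left(a + 1\right)^{5}},$$
and the integrand here is exactly the target integrand, so $I = - \frac{48}{\left(a + 1\right)^{5}}$.

Setting $a = \frac{5}{4}$:
$$I = - \frac{16384}{19683}.$$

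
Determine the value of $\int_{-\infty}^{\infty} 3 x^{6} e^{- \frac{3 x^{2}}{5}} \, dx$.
$\frac{625 \sqrt{15} \sqrt{\pi}}{72}$

Consider the simpler parametrised integral
$$J(a) = \int_{-\infty}^{\infty} 3 e^{- a x^{2}} \, dx = \frac{3 \sqrt{\pi}}{\sqrt{a}}.$$

Differentiating under the integral sign brings down a factor of $(-x^2)$:
$$\frac{dJ}{da} = \int_{-\infty}^{\infty} - 3 x^{2} e^{- a x^{2}} \, dx = - \frac{3 \sqrt{\pi}}{2 a^{\frac{3}{2}}}.$$

Repeating $3$ times in total — each differentiation brings down another $(-x^2)$ — gives
$$\frac{d^{3}J}{da^{3}} = \int_{-\infty}^{\infty} - 3 x^{6} e^{- a x^{2}} \, dx = - \frac{45 \sqrt{\pi}}{8 a^{\frac{7}{2}}},$$
and the integrand here is $(-1)^{3}$ times the target integrand, so $I = (-1)^{3}\,\frac{d^{3}J}{da^{3}} = \frac{45 \sqrt{\pi}}{8 a^{\frac{7}{2}}}$.

Setting $a = \frac{3}{5}$:
$$I = \frac{625 \sqrt{15} \sqrt{\pi}}{72}.$$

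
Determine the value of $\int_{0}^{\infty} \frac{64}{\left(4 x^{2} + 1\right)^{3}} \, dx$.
$6 \pi$

Start from the standard arctangent integral
$$J(a) = \int_{0}^{\infty} \frac{1}{a^{2} + x^{2}} \, dx = \frac{\pi}{2 a}.$$

Differentiating under the integral sign with respect to $a$,
$$\frac{dJ}{da} = \int_{0}^{\infty} - \frac{2 a}{\left(a^{2} + x^{2}\right)^{2}} \, dx = - \frac{\pi}{2 a^{2}},$$
so $\int_{0}^{\infty} \frac{1}{\left(a^{2} + x^{2}\right)^{2}} \, dx = \frac{\pi}{4 a^{3}}$.

Repeating — each differentiation of $1/(x^2+a^2)^j$ produces $-2ja/(x^2+a^2)^{j+1}$ — and dividing through by $-2ja$ at each step yields, after $2$ differentiations in total,
$$\int_{0}^{\infty} \frac{1}{\left(a^{2} + x^{2}\right)^{3}} \, dx = \frac{3 \pi}{16 a^{5}}.$$

Setting $a = \frac{1}{2}$:
$$I = 6 \pi.$$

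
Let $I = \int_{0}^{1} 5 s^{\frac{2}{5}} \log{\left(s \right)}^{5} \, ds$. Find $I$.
$- \frac{9375000}{117649}$

Consider the simpler parametrised integral
$$J(a) = \int_{0}^{1} 5 s^{a} \, ds = \frac{5}{a + 1}.$$

Differentiating under the integral sign brings down a factor of $\ln s$:
$$\frac{dJ}{da} = \int_{0}^{1} 5 s^{a} \log{\left(s \right)} \, ds = - \frac{5}{\left(a + 1\right)^{2}}.$$

Repeating $5$ times in total — each differentiation brings down another $\ln s$ — gives
$$\frac{d^{5}J}{da^{5}} = \int_{0}^{1} 5 s^{a} \log{\left(s \right)}^{5} \, ds = - \frac{600}{\left(a + 1\right)^{6}},$$
and the integrand here is exactly the target integrand, so $I = - \frac{600}{\left(a + 1\right)^{6}}$.

Setting $a = \frac{2}{5}$:
$$I = - \frac{9375000}{117649}.$$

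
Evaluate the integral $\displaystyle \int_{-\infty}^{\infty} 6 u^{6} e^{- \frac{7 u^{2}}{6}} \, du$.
$\frac{2430 \sqrt{42} \sqrt{\pi}}{2401}$

Consider the simpler parametrised integral
$$J(a) = \int_{-\infty}^{\infty} 6 e^{- a u^{2}} \, du = \frac{6 \sqrt{\pi}}{\sqrt{a}}.$$

Differentiating under the integral sign brings down a factor of $(-u^2)$:
$$\frac{dJ}{da} = \int_{-\infty}^{\infty} - 6 u^{2} e^{- a u^{2}} \, du = - \frac{3 \sqrt{\pi}}{a^{\frac{3}{2}}}.$$

Repeating $3$ times in total — each differentiation brings down another $(-u^2)$ — gives
$$\frac{d^{3}J}{da^{3}} = \int_{-\infty}^{\infty} - 6 u^{6} e^{- a u^{2}} \, du = - \frac{45 \sqrt{\pi}}{4 a^{\frac{7}{2}}},$$
and the integrand here is $(-1)^{3}$ times the target integrand, so $I = (-1)^{3}\,\frac{d^{3}J}{da^{3}} = \frac{45 \sqrt{\pi}}{4 a^{\frac{7}{2}}}$.

Setting $a = \frac{7}{6}$:
$$I = \frac{2430 \sqrt{42} \sqrt{\pi}}{2401}.$$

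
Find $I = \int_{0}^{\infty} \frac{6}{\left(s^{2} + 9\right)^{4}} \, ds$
$\frac{5 \pi}{11664}$

Begin with the known result
$$J(a) = \int_{0}^{\infty} \frac{6}{a^{2} + s^{2}} \, ds = \frac{3 \pi}{a}.$$

Differentiating under the integral sign with respect to $a$,
$$\frac{dJ}{da} = \int_{0}^{\infty} - \frac{12 a}{\left(a^{2} + s^{2}\right)^{2}} \, ds = - \frac{3 \pi}{a^{2}},$$
so $\int_{0}^{\infty} \frac{6}{\left(a^{2} + s^{2}\right)^{2}} \, ds = \frac{3 \pi}{2 a^{3}}$.

Repeating — each differentiation of $1/(s^2+a^2)^j$ produces $-2ja/(s^2+a^2)^{j+1}$ — and dividing through by $-2ja$ at each step yields, after $3$ differentiations in total,
$$\int_{0}^{\infty} \frac{6}{\left(a^{2} + s^{2}\right)^{4}} \, ds = \frac{15 \pi}{16 a^{7}}.$$

Setting $a = 3$:
$$I = \frac{5 \pi}{11664}.$$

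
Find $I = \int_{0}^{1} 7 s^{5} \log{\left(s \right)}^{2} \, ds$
$\frac{7}{108}$

Begin with the known integral
$$J(a) = \int_{0}^{1} 7 s^{a} \, ds = \frac{7}{a + 1}.$$

Differentiating under the integral sign brings down a factor of $\ln s$:
$$\frac{dJ}{da} = \int_{0}^{1} 7 s^{a} \log{\left(s \right)} \, ds = - \frac{7}{\left(a + 1\right)^{2}}.$$

Repeating twice in total — each differentiation brings down another $\ln s$ — gives
$$\frac{d^{2}J}{da^{2}} = \int_{0}^{1} 7 s^{a} \log{\left(s \right)}^{2} \, ds = \frac{14}{\left(a + 1\right)^{3}},$$
and the integrand here is exactly the target integrand, so $I = \frac{14}{\left(a + 1\right)^{3}}$.

Setting $a = 5$:
$$I = \frac{7}{108}.$$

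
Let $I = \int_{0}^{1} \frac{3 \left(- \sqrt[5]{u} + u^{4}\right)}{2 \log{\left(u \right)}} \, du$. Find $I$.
$\log{\left(\frac{125 \sqrt{6}}{36} \right)}$

Introduce a parameter $a$ in the exponent: let $I(a) = \int_{0}^{1} \frac{3 \left(u^{4} - u^{a}\right)}{2 \log{\left(u \right)}} \, du$.

Since $\dfrac{\partial}{\partial a}\,u^{a} = u^{a} \ln u$, the $\ln u$ in the denominator cancels and
$$\frac{dI}{da} = \int_{0}^{1} - \frac{3}{2} u^{a} \, du = - \frac{3}{2} \left[\frac{u^{a+1}}{a+1}\right]_0^1 = - \frac{3}{2 a + 2}.$$

Integrating with respect to $a$ gives $I(a) = - \frac{3 \log{\left(a + 1 \right)}}{2} + \frac{3 \log{\left(5 \right)}}{2} + C$.

At $a = 4$ the integrand is identically $0$, so $I(4) = 0$. The closed form gives $0$, hence $C = 0$.

Setting $a = \frac{1}{5}$:
$$I = \log{\left(\frac{125 \sqrt{6}}{36} \right)}.$$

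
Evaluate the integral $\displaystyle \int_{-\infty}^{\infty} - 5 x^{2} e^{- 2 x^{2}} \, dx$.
$- \frac{5 \sqrt{2} \sqrt{\pi}}{8}$

Begin with the known integral
$$J(a) = \int_{-\infty}^{\infty} - 5 e^{- a x^{2}} \, dx = - \frac{5 \sqrt{\pi}}{\sqrt{a}}.$$

Differentiating under the integral sign brings down a factor of $(-x^2)$:
$$\frac{dJ}{da} = \int_{-\infty}^{\infty} 5 x^{2} e^{- a x^{2}} \, dx = \frac{5 \sqrt{\pi}}{2 a^{\frac{3}{2}}}.$$

The integral on the left is $-I$, so $I = - \frac{5 \sqrt{\pi}}{2 a^{\frac{3}{2}}}$.

Setting $a = 2$:
$$I = - \frac{5 \sqrt{2} \sqrt{\pi}}{8}.$$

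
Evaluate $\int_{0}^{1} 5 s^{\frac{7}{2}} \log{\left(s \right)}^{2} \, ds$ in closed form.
$\frac{80}{729}$

Start from the elementary integral
$$J(a) = \int_{0}^{1} 5 s^{a} \, ds = \frac{5}{a + 1}.$$

Differentiating under the integral sign brings down a factor of $\ln s$:
$$\frac{dJ}{da} = \int_{0}^{1} 5 s^{a} \log{\left(s \right)} \, ds = - \frac{5}{\left(a + 1\right)^{2}}.$$

Repeating twice in total — each differentiation brings down another $\ln s$ — gives
$$\frac{d^{2}J}{da^{2}} = \int_{0}^{1} 5 s^{a} \log{\left(s \right)}^{2} \, ds = \frac{10}{\left(a + 1\right)^{3}},$$
and the integrand here is exactly the target integrand, so $I = \frac{10}{\left(a + 1\right)^{3}}$.

Setting $a = \frac{7}{2}$:
$$I = \frac{80}{729}.$$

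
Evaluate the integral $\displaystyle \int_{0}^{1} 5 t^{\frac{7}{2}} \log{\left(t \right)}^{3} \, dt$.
$- \frac{160}{2187}$

Begin with the known integral
$$J(a) = \int_{0}^{1} 5 t^{a} \, dt = \frac{5}{a + 1}.$$

Differentiating under the integral sign brings down a factor of $\ln t$:
$$\frac{dJ}{da} = \int_{0}^{1} 5 t^{a} \log{\left(t \right)} \, dt = - \frac{5}{\left(a + 1\right)^{2}}.$$

Repeating $3$ times in total — each differentiation brings down another $\ln t$ — gives
$$\frac{d^{3}J}{da^{3}} = \int_{0}^{1} 5 t^{a} \log{\left(t \right)}^{3} \, dt = - \frac{30}{\left(a + 1\right)^{4}},$$
and the integrand here is exactly the target integrand, so $I = - \frac{30}{\left(a + 1\right)^{4}}$.

Setting $a = \frac{7}{2}$:
$$I = - \frac{160}{2187}.$$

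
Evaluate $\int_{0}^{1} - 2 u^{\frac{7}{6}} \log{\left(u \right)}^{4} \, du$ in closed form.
$- \frac{373248}{371293}$

Start from the elementary integral
$$J(a) = \int_{0}^{1} - 2 u^{a} \, du = - \frac{2}{a + 1}.$$

Differentiating under the integral sign brings down a factor of $\ln u$:
$$\frac{dJ}{da} = \int_{0}^{1} - 2 u^{a} \log{\left(u \right)} \, du = \frac{2}{\left(a + 1\right)^{2}}.$$

Repeating $4$ times in total — each differentiation brings down another $\ln u$ — gives
$$\frac{d^{4}J}{da^{4}} = \int_{0}^{1} - 2 u^{a} \log{\left(u \right)}^{4} \, du = - \frac{48}{\left(a + 1\right)^{5}},$$
and the integrand here is exactly the target integrand, so $I = - \frac{48}{\left(a + 1\right)^{5}}$.

Setting $a = \frac{7}{6}$:
$$I = - \frac{373248}{371293}.$$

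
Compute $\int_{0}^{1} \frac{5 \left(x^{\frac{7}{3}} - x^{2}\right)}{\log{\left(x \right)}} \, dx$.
$- \log{\left(\frac{59049}{100000} \right)}$

Consider the one-parameter family: let $I(a) = \int_{0}^{1} \frac{5 \left(x^{\frac{7}{3}} - x^{a}\right)}{\log{\left(x \right)}} \, dx$.

Since $\dfrac{\partial}{\partial a}\,x^{a} = x^{a} \ln x$, the $\ln x$ in the denominator cancels and
$$\frac{dI}{da} = \int_{0}^{1} -5 x^{a} \, dx = -5 \left[\frac{x^{a+1}}{a+1}\right]_0^1 = - \frac{5}{a + 1}.$$

Integrating with respect to $a$ gives $I(a) = - \log{\left(\frac{243 \left(a + 1\right)^{5}}{100000} \right)} + C$.

At $a = \frac{7}{3}$ the integrand is identically $0$, so $I(\frac{7}{3}) = 0$. The closed form gives $0$, hence $C = 0$.

Setting $a = 2$:
$$I = - \log{\left(\frac{59049}{100000} \right)}.$$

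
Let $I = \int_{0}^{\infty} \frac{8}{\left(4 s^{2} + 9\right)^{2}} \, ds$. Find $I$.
$\frac{\pi}{27}$

Start from the standard arctangent integral
$$J(a) = \int_{0}^{\infty} \frac{1}{2 \left(a^{2} + s^{2}\right)} \, ds = \frac{\pi}{4 a}.$$

Differentiating under the integral sign with respect to $a$,
$$\frac{dJ}{da} = \int_{0}^{\infty} - \frac{a}{\left(a^{2} + s^{2}\right)^{2}} \, ds = - \frac{\pi}{4 a^{2}},$$
so $\int_{0}^{\infty} \frac{1}{2 \left(a^{2} + s^{2}\right)^{2}} \, ds = \frac{\pi}{8 a^{3}}$.

Setting $a = \frac{3}{2}$:
$$I = \frac{\pi}{27}.$$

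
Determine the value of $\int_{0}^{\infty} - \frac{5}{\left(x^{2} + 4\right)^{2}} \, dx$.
$- \frac{5 \pi}{32}$

Begin with the known result
$$J(a) = \int_{0}^{\infty} - \frac{5}{a^{2} + x^{2}} \, dx = - \frac{5 \pi}{2 a}.$$

Differentiating under the integral sign with respect to $a$,
$$\frac{dJ}{da} = \int_{0}^{\infty} \frac{10 a}{\left(a^{2} + x^{2}\right)^{2}} \, dx = \frac{5 \pi}{2 a^{2}},$$
so $\int_{0}^{\infty} - \frac{5}{\left(a^{2} + x^{2}\right)^{2}} \, dx = - \frac{5 \pi}{4 a^{3}}$.

Setting $a = 2$:
$$I = - \frac{5 \pi}{32}.$$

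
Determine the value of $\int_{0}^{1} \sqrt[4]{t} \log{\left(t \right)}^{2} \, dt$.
$\frac{128}{125}$

Begin with the known integral
$$J(a) = \int_{0}^{1} t^{a} \, dt = \frac{1}{a + 1}.$$

Differentiating under the integral sign brings down a factor of $\ln t$:
$$\frac{dJ}{da} = \int_{0}^{1} t^{a} \log{\left(t \right)} \, dt = - \frac{1}{\left(a + 1\right)^{2}}.$$

Repeating twice in total — each differentiation brings down another $\ln t$ — gives
$$\frac{d^{2}J}{da^{2}} = \int_{0}^{1} t^{a} \log{\left(t \right)}^{2} \, dt = \frac{2}{\left(a + 1\right)^{3}},$$
and the integrand here is exactly the target integrand, so $I = \frac{2}{\left(a + 1\right)^{3}}$.

Setting $a = \frac{1}{4}$:
$$I = \frac{128}{125}.$$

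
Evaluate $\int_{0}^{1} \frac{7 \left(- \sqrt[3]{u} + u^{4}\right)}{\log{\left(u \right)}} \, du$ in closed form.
$\log{\left(\frac{170859375}{16384} \right)}$

Replace the exponent $\frac{1}{3}$ by a parameter $a$: let $I(a) = \int_{0}^{1} \frac{7 \left(u^{4} - u^{a}\right)}{\log{\left(u \right)}} \, du$.

Since $\dfrac{\partial}{\partial a}\,u^{a} = u^{a} \ln u$, the $\ln u$ in the denominator cancels and
$$\frac{dI}{da} = \int_{0}^{1} -7 u^{a} \, du = -7 \left[\frac{u^{a+1}}{a+1}\right]_0^1 = - \frac{7}{a + 1}.$$

Integrating with respect to $a$ gives $I(a) = \log{\left(\frac{78125}{\left(a + 1\right)^{7}} \right)} + C$.

At $a = 4$ the integrand is identically $0$, so $I(4) = 0$. The closed form gives $0$, hence $C = 0$.

Setting $a = \frac{1}{3}$:
$$I = \log{\left(\frac{170859375}{16384} \right)}.$$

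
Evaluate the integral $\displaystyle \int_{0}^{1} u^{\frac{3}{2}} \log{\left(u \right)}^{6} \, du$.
$\frac{18432}{15625}$

Begin with the known integral
$$J(a) = \int_{0}^{1} u^{a} \, du = \frac{1}{a + 1}.$$

Differentiating under the integral sign brings down a factor of $\ln u$:
$$\frac{dJ}{da} = \int_{0}^{1} u^{a} \log{\left(u \right)} \, du = - \frac{1}{\left(a + 1\right)^{2}}.$$

Repeating $6$ times in total — each differentiation brings down another $\ln u$ — gives
$$\frac{d^{6}J}{da^{6}} = \int_{0}^{1} u^{a} \log{\left(u \right)}^{6} \, du = \frac{720}{\left(a + 1\right)^{7}},$$
and the integrand here is exactly the target integrand, so $I = \frac{720}{\left(a + 1\right)^{7}}$.

Setting $a = \frac{3}{2}$:
$$I = \frac{18432}{15625}.$$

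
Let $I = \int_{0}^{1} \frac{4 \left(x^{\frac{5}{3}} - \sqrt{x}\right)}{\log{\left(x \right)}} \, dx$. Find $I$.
$- \log{\left(\frac{6561}{65536} \right)}$

Consider the one-parameter family: let $I(a) = \int_{0}^{1} \frac{4 \left(x^{\frac{5}{3}} - x^{a}\right)}{\log{\left(x \right)}} \, dx$.

Since $\dfrac{\partial}{\partial a}\,x^{a} = x^{a} \ln x$, the $\ln x$ in the denominator cancels and
$$\frac{dI}{da} = \int_{0}^{1} -4 x^{a} \, dx = -4 \left[\frac{x^{a+1}}{a+1}\right]_0^1 = - \frac{4}{a + 1}.$$

Integrating with respect to $a$ gives $I(a) = - \log{\left(\frac{81 \left(a + 1\right)^{4}}{4096} \right)} + C$.

At $a = \frac{5}{3}$ the integrand is identically $0$, so $I(\frac{5}{3}) = 0$. The closed form gives $0$, hence $C = 0$.

Setting $a = \frac{1}{2}$:
$$I = - \log{\left(\frac{6561}{65536} \right)}.$$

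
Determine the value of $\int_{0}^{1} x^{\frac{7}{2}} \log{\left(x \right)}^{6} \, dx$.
$\frac{10240}{531441}$

Consider the simpler parametrised integral
$$J(a) = \int_{0}^{1} x^{a} \, dx = \frac{1}{a + 1}.$$

Differentiating under the integral sign brings down a factor of $\ln x$:
$$\frac{dJ}{da} = \int_{0}^{1} x^{a} \log{\left(x \right)} \, dx = - \frac{1}{\left(a + 1\right)^{2}}.$$

Repeating $6$ times in total — each differentiation brings down another $\ln x$ — gives
$$\frac{d^{6}J}{da^{6}} = \int_{0}^{1} x^{a} \log{\left(x \right)}^{6} \, dx = \frac{720}{\left(a + 1\right)^{7}},$$
and the integrand here is exactly the target integrand, so $I = \frac{720}{\left(a + 1\right)^{7}}$.

Setting $a = \frac{7}{2}$:
$$I = \frac{10240}{531441}.$$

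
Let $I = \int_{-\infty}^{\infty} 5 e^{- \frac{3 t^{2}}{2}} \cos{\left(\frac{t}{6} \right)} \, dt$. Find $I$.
$\frac{5 \sqrt{6} \sqrt{\pi}}{3 e^{\frac{1}{216}}}$

Define $I(b) = \int_{-\infty}^{\infty} 5 e^{- \frac{3 t^{2}}{2}} \cos{\left(b t \right)} \, dt$.

Differentiating under the integral sign,
$$I'(b) = \int_{-\infty}^{\infty} - 5 t e^{- \frac{3 t^{2}}{2}} \sin{\left(b t \right)} \, dt.$$

Integrate $\int_{-\infty}^{\infty} t \sin(b t)\, e^{- \frac{3 t^{2}}{2}}\, dt$ by parts with $u = \sin(b t)$ and $dv = t\, e^{- \frac{3 t^{2}}{2}}\, dt$, giving $v = - \frac{e^{- \frac{3 t^{2}}{2}}}{3}$. The boundary term vanishes and
$$\int_{-\infty}^{\infty} t \sin(b t)\, e^{- \frac{3 t^{2}}{2}}\, dt = \frac{b}{3} \int_{-\infty}^{\infty} \cos(b t)\, e^{- \frac{3 t^{2}}{2}}\, dt,$$
so $I'(b) = - \frac{b}{3}\, I(b)$.

This is a separable first-order ODE; solving with the initial condition $I(0) = \int_{-\infty}^{\infty} 5 e^{- \frac{3 t^{2}}{2}}\,dt = \frac{5 \sqrt{6} \sqrt{\pi}}{3}$ gives
$$I(b) = \frac{5 \sqrt{6} \sqrt{\pi} e^{- \frac{b^{2}}{6}}}{3}.$$

Setting $b = \frac{1}{6}$:
$$I = \frac{5 \sqrt{6} \sqrt{\pi}}{3 e^{\frac{1}{216}}}.$$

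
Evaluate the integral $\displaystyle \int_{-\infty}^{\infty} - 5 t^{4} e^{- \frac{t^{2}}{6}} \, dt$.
$- 135 \sqrt{6} \sqrt{\pi}$

Start from the elementary integral
$$J(a) = \int_{-\infty}^{\infty} - 5 e^{- a t^{2}} \, dt = - \frac{5 \sqrt{\pi}}{\sqrt{a}}.$$

Differentiating under the integral sign brings down a factor of $(-t^2)$:
$$\frac{dJ}{da} = \int_{-\infty}^{\infty} 5 t^{2} e^{- a t^{2}} \, dt = \frac{5 \sqrt{\pi}}{2 a^{\frac{3}{2}}}.$$

Repeating twice in total — each differentiation brings down another $(-t^2)$ — gives
$$\frac{d^{2}J}{da^{2}} = \int_{-\infty}^{\infty} - 5 t^{4} e^{- a t^{2}} \, dt = - \frac{15 \sqrt{\pi}}{4 a^{\frac{5}{2}}},$$
and the integrand here is exactly the target integrand, so $I = - \frac{15 \sqrt{\pi}}{4 a^{\frac{5}{2}}}$.

Setting $a = \frac{1}{6}$:
$$I = - 135 \sqrt{6} \sqrt{\pi}.$$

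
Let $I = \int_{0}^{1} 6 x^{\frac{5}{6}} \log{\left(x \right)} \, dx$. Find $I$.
$- \frac{216}{121}$

Start from the elementary integral
$$J(a) = \int_{0}^{1} 6 x^{a} \, dx = \frac{6}{a + 1}.$$

Differentiating under the integral sign brings down a factor of $\ln x$:
$$\frac{dJ}{da} = \int_{0}^{1} 6 x^{a} \log{\left(x \right)} \, dx = - \frac{6}{\left(a + 1\right)^{2}}.$$

The integral on the left is $I$, so $I = - \frac{6}{\left(a + 1\right)^{2}}$.

Setting $a = \frac{5}{6}$:
$$I = - \frac{216}{121}.$$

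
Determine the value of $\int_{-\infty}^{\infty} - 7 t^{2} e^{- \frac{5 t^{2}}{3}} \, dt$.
$- \frac{21 \sqrt{15} \sqrt{\pi}}{50}$

Start from the elementary integral
$$J(a) = \int_{-\infty}^{\infty} - 7 e^{- a t^{2}} \, dt = - \frac{7 \sqrt{\pi}}{\sqrt{a}}.$$

Differentiating under the integral sign brings down a factor of $(-t^2)$:
$$\frac{dJ}{da} = \int_{-\infty}^{\infty} 7 t^{2} e^{- a t^{2}} \, dt = \frac{7 \sqrt{\pi}}{2 a^{\frac{3}{2}}}.$$

The integral on the left is $-I$, so $I = - \frac{7 \sqrt{\pi}}{2 a^{\frac{3}{2}}}$.

Setting $a = \frac{5}{3}$:
$$I = - \frac{21 \sqrt{15} \sqrt{\pi}}{50}.$$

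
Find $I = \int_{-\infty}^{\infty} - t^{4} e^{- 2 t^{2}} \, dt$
$- \frac{3 \sqrt{2} \sqrt{\pi}}{32}$

Begin with the known integral
$$J(a) = \int_{-\infty}^{\infty} - e^{- a t^{2}} \, dt = - \frac{\sqrt{\pi}}{\sqrt{a}}.$$

Differentiating under the integral sign brings down a factor of $(-t^2)$:
$$\frac{dJ}{da} = \int_{-\infty}^{\infty} t^{2} e^{- a t^{2}} \, dt = \frac{\sqrt{\pi}}{2 a^{\frac{3}{2}}}.$$

Repeating twice in total — each differentiation brings down another $(-t^2)$ — gives
$$\frac{d^{2}J}{da^{2}} = \int_{-\infty}^{\infty} - t^{4} e^{- a t^{2}} \, dt = - \frac{3 \sqrt{\pi}}{4 a^{\frac{5}{2}}},$$
and the integrand here is exactly the target integrand, so $I = - \frac{3 \sqrt{\pi}}{4 a^{\frac{5}{2}}}$.

Setting $a = 2$:
$$I = - \frac{3 \sqrt{2} \sqrt{\pi}}{32}.$$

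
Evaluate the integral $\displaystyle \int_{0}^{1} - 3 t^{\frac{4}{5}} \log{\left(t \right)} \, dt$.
$\frac{25}{27}$

Start from the elementary integral
$$J(a) = \int_{0}^{1} - 3 t^{a} \, dt = - \frac{3}{a + 1}.$$

Differentiating under the integral sign brings down a factor of $\ln t$:
$$\frac{dJ}{da} = \int_{0}^{1} - 3 t^{a} \log{\left(t \right)} \, dt = \frac{3}{\left(a + 1\right)^{2}}.$$

The integral on the left is $I$, so $I = \frac{3}{\left(a + 1\right)^{2}}$.

Setting $a = \frac{4}{5}$:
$$I = \frac{25}{27}.$$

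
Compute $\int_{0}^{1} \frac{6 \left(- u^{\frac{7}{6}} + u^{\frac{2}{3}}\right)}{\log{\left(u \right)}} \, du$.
$- \log{\left(\frac{4826809}{1000000} \right)}$

Introduce a parameter $a$ in the exponent: let $I(a) = \int_{0}^{1} \frac{6 \left(u^{\frac{2}{3}} - u^{a}\right)}{\log{\left(u \right)}} \, du$.

Since $\dfrac{\partial}{\partial a}\,u^{a} = u^{a} \ln u$, the $\ln u$ in the denominator cancels and
$$\frac{dI}{da} = \int_{0}^{1} -6 u^{a} \, du = -6 \left[\frac{u^{a+1}}{a+1}\right]_0^1 = - \frac{6}{a + 1}.$$

Integrating with respect to $a$ gives $I(a) = - \log{\left(\frac{729 \left(a + 1\right)^{6}}{15625} \right)} + C$.

At $a = \frac{2}{3}$ the integrand is identically $0$, so $I(\frac{2}{3}) = 0$. The closed form gives $0$, hence $C = 0$.

Setting $a = \frac{7}{6}$:
$$I = - \log{\left(\frac{4826809}{1000000} \right)}.$$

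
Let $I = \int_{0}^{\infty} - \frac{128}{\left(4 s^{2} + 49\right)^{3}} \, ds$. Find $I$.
$- \frac{12 \pi}{16807}$

Begin with the known result
$$J(a) = \int_{0}^{\infty} - \frac{2}{a^{2} + s^{2}} \, ds = - \frac{\pi}{a}.$$

Differentiating under the integral sign with respect to $a$,
$$\frac{dJ}{da} = \int_{0}^{\infty} \frac{4 a}{\left(a^{2} + s^{2}\right)^{2}} \, ds = \frac{\pi}{a^{2}},$$
so $\int_{0}^{\infty} - \frac{2}{\left(a^{2} + s^{2}\right)^{2}} \, ds = - \frac{\pi}{2 a^{3}}$.

Repeating — each differentiation of $1/(s^2+a^2)^j$ produces $-2ja/(s^2+a^2)^{j+1}$ — and dividing through by $-2ja$ at each step yields, after $2$ differentiations in total,
$$\int_{0}^{\infty} - \frac{2}{\left(a^{2} + s^{2}\right)^{3}} \, ds = - \frac{3 \pi}{8 a^{5}}.$$

Setting $a = \frac{7}{2}$:
$$I = - \frac{12 \pi}{16807}.$$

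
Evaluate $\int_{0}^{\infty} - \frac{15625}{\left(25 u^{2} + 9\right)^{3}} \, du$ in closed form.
$- \frac{3125 \pi}{1296}$

Begin with the known result
$$J(a) = \int_{0}^{\infty} - \frac{1}{a^{2} + u^{2}} \, du = - \frac{\pi}{2 a}.$$

Differentiating under the integral sign with respect to $a$,
$$\frac{dJ}{da} = \int_{0}^{\infty} \frac{2 a}{\left(a^{2} + u^{2}\right)^{2}} \, du = \frac{\pi}{2 a^{2}},$$
so $\int_{0}^{\infty} - \frac{1}{\left(a^{2} + u^{2}\right)^{2}} \, du = - \frac{\pi}{4 a^{3}}$.

Repeating — each differentiation of $1/(u^2+a^2)^j$ produces $-2ja/(u^2+a^2)^{j+1}$ — and dividing through by $-2ja$ at each step yields, after $2$ differentiations in total,
$$\int_{0}^{\infty} - \frac{1}{\left(a^{2} + u^{2}\right)^{3}} \, du = - \frac{3 \pi}{16 a^{5}}.$$

Setting $a = \frac{3}{5}$:
$$I = - \frac{3125 \pi}{1296}.$$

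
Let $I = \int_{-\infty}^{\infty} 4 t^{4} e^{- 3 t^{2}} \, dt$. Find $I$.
$\frac{\sqrt{3} \sqrt{\pi}}{9}$

Start from the elementary integral
$$J(a) = \int_{-\infty}^{\infty} 4 e^{- a t^{2}} \, dt = \frac{4 \sqrt{\pi}}{\sqrt{a}}.$$

Differentiating under the integral sign brings down a factor of $(-t^2)$:
$$\frac{dJ}{da} = \int_{-\infty}^{\infty} - 4 t^{2} e^{- a t^{2}} \, dt = - \frac{2 \sqrt{\pi}}{a^{\frac{3}{2}}}.$$

Repeating twice in total — each differentiation brings down another $(-t^2)$ — gives
$$\frac{d^{2}J}{da^{2}} = \int_{-\infty}^{\infty} 4 t^{4} e^{- a t^{2}} \, dt = \frac{3 \sqrt{\pi}}{a^{\frac{5}{2}}},$$
and the integrand here is exactly the target integrand, so $I = \frac{3 \sqrt{\pi}}{a^{\frac{5}{2}}}$.

Setting $a = 3$:
$$I = \frac{\sqrt{3} \sqrt{\pi}}{9}.$$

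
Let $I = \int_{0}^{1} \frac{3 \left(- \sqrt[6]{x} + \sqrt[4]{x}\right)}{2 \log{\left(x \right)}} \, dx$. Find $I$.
$- \log{\left(\frac{14 \sqrt{210}}{225} \right)}$

Introduce a parameter $a$ in the exponent: let $I(a) = \int_{0}^{1} \frac{3 \left(\sqrt[4]{x} - x^{a}\right)}{2 \log{\left(x \right)}} \, dx$.

Since $\dfrac{\partial}{\partial a}\,x^{a} = x^{a} \ln x$, the $\ln x$ in the denominator cancels and
$$\frac{dI}{da} = \int_{0}^{1} - \frac{3}{2} x^{a} \, dx = - \frac{3}{2} \left[\frac{x^{a+1}}{a+1}\right]_0^1 = - \frac{3}{2 a + 2}.$$

Integrating with respect to $a$ gives $I(a) = - \log{\left(\frac{8 \sqrt{5} \left(a + 1\right)^{\frac{3}{2}}}{25} \right)} + C$.

At $a = \frac{1}{4}$ the integrand is identically $0$, so $I(\frac{1}{4}) = 0$. The closed form gives $0$, hence $C = 0$.

Setting $a = \frac{1}{6}$:
$$I = - \log{\left(\frac{14 \sqrt{210}}{225} \right)}.$$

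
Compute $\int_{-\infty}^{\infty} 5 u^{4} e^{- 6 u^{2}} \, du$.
$\frac{5 \sqrt{6} \sqrt{\pi}}{288}$

Start from the elementary integral
$$J(a) = \int_{-\infty}^{\infty} 5 e^{- a u^{2}} \, du = \frac{5 \sqrt{\pi}}{\sqrt{a}}.$$

Differentiating under the integral sign brings down a factor of $(-u^2)$:
$$\frac{dJ}{da} = \int_{-\infty}^{\infty} - 5 u^{2} e^{- a u^{2}} \, du = - \frac{5 \sqrt{\pi}}{2 a^{\frac{3}{2}}}.$$

Repeating twice in total — each differentiation brings down another $(-u^2)$ — gives
$$\frac{d^{2}J}{da^{2}} = \int_{-\infty}^{\infty} 5 u^{4} e^{- a u^{2}} \, du = \frac{15 \sqrt{\pi}}{4 a^{\frac{5}{2}}},$$
and the integrand here is exactly the target integrand, so $I = \frac{15 \sqrt{\pi}}{4 a^{\frac{5}{2}}}$.

Setting $a = 6$:
$$I = \frac{5 \sqrt{6} \sqrt{\pi}}{288}.$$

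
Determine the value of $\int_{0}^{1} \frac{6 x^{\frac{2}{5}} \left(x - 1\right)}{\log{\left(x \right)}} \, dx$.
$- \log{\left(\frac{117649}{2985984} \right)}$

Consider the one-parameter family: let $I(a) = \int_{0}^{1} \frac{6 \left(x^{\frac{7}{5}} - x^{a}\right)}{\log{\left(x \right)}} \, dx$.

Since $\dfrac{\partial}{\partial a}\,x^{a} = x^{a} \ln x$, the $\ln x$ in the denominator cancels and
$$\frac{dI}{da} = \int_{0}^{1} -6 x^{a} \, dx = -6 \left[\frac{x^{a+1}}{a+1}\right]_0^1 = - \frac{6}{a + 1}.$$

Integrating with respect to $a$ gives $I(a) = - \log{\left(\frac{15625 \left(a + 1\right)^{6}}{2985984} \right)} + C$.

At $a = \frac{7}{5}$ the integrand is identically $0$, so $I(\frac{7}{5}) = 0$. The closed form gives $0$, hence $C = 0$.

Setting $a = \frac{2}{5}$:
$$I = - \log{\left(\frac{117649}{2985984} \right)}.$$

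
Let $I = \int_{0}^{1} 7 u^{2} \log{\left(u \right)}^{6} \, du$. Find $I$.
$\frac{560}{243}$

Begin with the known integral
$$J(a) = \int_{0}^{1} 7 u^{a} \, du = \frac{7}{a + 1}.$$

Differentiating under the integral sign brings down a factor of $\ln u$:
$$\frac{dJ}{da} = \int_{0}^{1} 7 u^{a} \log{\left(u \right)} \, du = - \frac{7}{\left(a + 1\right)^{2}}.$$

Repeating $6$ times in total — each differentiation brings down another $\ln u$ — gives
$$\frac{d^{6}J}{da^{6}} = \int_{0}^{1} 7 u^{a} \log{\left(u \right)}^{6} \, du = \frac{5040}{\left(a + 1\right)^{7}},$$
and the integrand here is exactly the target integrand, so $I = \frac{5040}{\left(a + 1\right)^{7}}$.

Setting $a = 2$:
$$I = \frac{560}{243}.$$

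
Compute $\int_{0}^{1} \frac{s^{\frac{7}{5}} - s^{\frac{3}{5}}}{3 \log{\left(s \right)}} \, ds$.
$- \log{\left(2 \right)} + \frac{\log{\left(12 \right)}}{3}$

Consider the one-parameter family: let $I(a) = \int_{0}^{1} \frac{s^{\frac{7}{5}} - s^{a}}{3 \log{\left(s \right)}} \, ds$.

Since $\dfrac{\partial}{\partial a}\,s^{a} = s^{a} \ln s$, the $\ln s$ in the denominator cancels and
$$\frac{dI}{da} = \int_{0}^{1} - \frac{1}{3} s^{a} \, ds = - \frac{1}{3} \left[\frac{s^{a+1}}{a+1}\right]_0^1 = - \frac{1}{3 a + 3}.$$

Integrating with respect to $a$ gives $I(a) = - \frac{\log{\left(a + 1 \right)}}{3} - \frac{\log{\left(5 \right)}}{3} + \frac{\log{\left(12 \right)}}{3} + C$.

At $a = \frac{7}{5}$ the integrand is identically $0$, so $I(\frac{7}{5}) = 0$. The closed form gives $0$, hence $C = 0$.

Setting $a = \frac{3}{5}$:
$$I = - \log{\left(2 \right)} + \frac{\log{\left(12 \right)}}{3}.$$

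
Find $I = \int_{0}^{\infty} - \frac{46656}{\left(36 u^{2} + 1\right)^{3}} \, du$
$- 1458 \pi$

Recall the elementary integral
$$J(a) = \int_{0}^{\infty} - \frac{1}{a^{2} + u^{2}} \, du = - \frac{\pi}{2 a}.$$

Differentiating under the integral sign with respect to $a$,
$$\frac{dJ}{da} = \int_{0}^{\infty} \frac{2 a}{\left(a^{2} + u^{2}\right)^{2}} \, du = \frac{\pi}{2 a^{2}},$$
so $\int_{0}^{\infty} - \frac{1}{\left(a^{2} + u^{2}\right)^{2}} \, du = - \frac{\pi}{4 a^{3}}$.

Repeating — each differentiation of $1/(u^2+a^2)^j$ produces $-2ja/(u^2+a^2)^{j+1}$ — and dividing through by $-2ja$ at each step yields, after $2$ differentiations in total,
$$\int_{0}^{\infty} - \frac{1}{\left(a^{2} + u^{2}\right)^{3}} \, du = - \frac{3 \pi}{16 a^{5}}.$$

Setting $a = \frac{1}{6}$:
$$I = - 1458 \pi.$$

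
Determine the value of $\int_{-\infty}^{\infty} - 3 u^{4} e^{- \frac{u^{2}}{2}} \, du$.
$- 9 \sqrt{2} \sqrt{\pi}$

Consider the simpler parametrised integral
$$J(a) = \int_{-\infty}^{\infty} - 3 e^{- a u^{2}} \, du = - \frac{3 \sqrt{\pi}}{\sqrt{a}}.$$

Differentiating under the integral sign brings down a factor of $(-u^2)$:
$$\frac{dJ}{da} = \int_{-\infty}^{\infty} 3 u^{2} e^{- a u^{2}} \, du = \frac{3 \sqrt{\pi}}{2 a^{\frac{3}{2}}}.$$

Repeating twice in total — each differentiation brings down another $(-u^2)$ — gives
$$\frac{d^{2}J}{da^{2}} = \int_{-\infty}^{\infty} - 3 u^{4} e^{- a u^{2}} \, du = - \frac{9 \sqrt{\pi}}{4 a^{\frac{5}{2}}},$$
and the integrand here is exactly the target integrand, so $I = - \frac{9 \sqrt{\pi}}{4 a^{\frac{5}{2}}}$.

Setting $a = \frac{1}{2}$:
$$I = - 9 \sqrt{2} \sqrt{\pi}.$$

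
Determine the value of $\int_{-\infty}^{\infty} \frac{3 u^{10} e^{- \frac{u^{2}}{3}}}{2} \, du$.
$\frac{688905 \sqrt{3} \sqrt{\pi}}{64}$

Consider the simpler parametrised integral
$$J(a) = \int_{-\infty}^{\infty} \frac{3 e^{- a u^{2}}}{2} \, du = \frac{3 \sqrt{\pi}}{2 \sqrt{a}}.$$

Differentiating under the integral sign brings down a factor of $(-u^2)$:
$$\frac{dJ}{da} = \int_{-\infty}^{\infty} - \frac{3 u^{2} e^{- a u^{2}}}{2} \, du = - \frac{3 \sqrt{\pi}}{4 a^{\frac{3}{2}}}.$$

Repeating $5$ times in total — each differentiation brings down another $(-u^2)$ — gives
$$\frac{d^{5}J}{da^{5}} = \int_{-\infty}^{\infty} - \frac{3 u^{10} e^{- a u^{2}}}{2} \, du = - \frac{2835 \sqrt{\pi}}{64 a^{\frac{11}{2}}},$$
and the integrand here is $(-1)^{5}$ times the target integrand, so $I = (-1)^{5}\,\frac{d^{5}J}{da^{5}} = \frac{2835 \sqrt{\pi}}{64 a^{\frac{11}{2}}}$.

Setting $a = \frac{1}{3}$:
$$I = \frac{688905 \sqrt{3} \sqrt{\pi}}{64}.$$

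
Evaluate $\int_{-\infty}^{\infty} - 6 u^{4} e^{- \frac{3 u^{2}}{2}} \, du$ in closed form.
$- \frac{2 \sqrt{6} \sqrt{\pi}}{3}$

Begin with the known integral
$$J(a) = \int_{-\infty}^{\infty} - 6 e^{- a u^{2}} \, du = - \frac{6 \sqrt{\pi}}{\sqrt{a}}.$$

Differentiating under the integral sign brings down a factor of $(-u^2)$:
$$\frac{dJ}{da} = \int_{-\infty}^{\infty} 6 u^{2} e^{- a u^{2}} \, du = \frac{3 \sqrt{\pi}}{a^{\frac{3}{2}}}.$$

Repeating twice in total — each differentiation brings down another $(-u^2)$ — gives
$$\frac{d^{2}J}{da^{2}} = \int_{-\infty}^{\infty} - 6 u^{4} e^{- a u^{2}} \, du = - \frac{9 \sqrt{\pi}}{2 a^{\frac{5}{2}}},$$
and the integrand here is exactly the target integrand, so $I = - \frac{9 \sqrt{\pi}}{2 a^{\frac{5}{2}}}$.

Setting $a = \frac{3}{2}$:
$$I = - \frac{2 \sqrt{6} \sqrt{\pi}}{3}.$$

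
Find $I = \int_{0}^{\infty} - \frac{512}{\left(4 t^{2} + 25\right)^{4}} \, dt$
$- \frac{8 \pi}{15625}$

Start from the standard arctangent integral
$$J(a) = \int_{0}^{\infty} - \frac{2}{a^{2} + t^{2}} \, dt = - \frac{\pi}{a}.$$

Differentiating under the integral sign with respect to $a$,
$$\frac{dJ}{da} = \int_{0}^{\infty} \frac{4 a}{\left(a^{2} + t^{2}\right)^{2}} \, dt = \frac{\pi}{a^{2}},$$
so $\int_{0}^{\infty} - \frac{2}{\left(a^{2} + t^{2}\right)^{2}} \, dt = - \frac{\pi}{2 a^{3}}$.

Repeating — each differentiation of $1/(t^2+a^2)^j$ produces $-2ja/(t^2+a^2)^{j+1}$ — and dividing through by $-2ja$ at each step yields, after $3$ differentiations in total,
$$\int_{0}^{\infty} - \frac{2}{\left(a^{2} + t^{2}\right)^{4}} \, dt = - \frac{5 \pi}{16 a^{7}}.$$

Setting $a = \frac{5}{2}$:
$$I = - \frac{8 \pi}{15625}.$$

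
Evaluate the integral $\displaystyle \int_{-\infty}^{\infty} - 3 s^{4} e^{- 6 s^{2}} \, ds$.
$- \frac{\sqrt{6} \sqrt{\pi}}{96}$

Begin with the known integral
$$J(a) = \int_{-\infty}^{\infty} - 3 e^{- a s^{2}} \, ds = - \frac{3 \sqrt{\pi}}{\sqrt{a}}.$$

Differentiating under the integral sign brings down a factor of $(-s^2)$:
$$\frac{dJ}{da} = \int_{-\infty}^{\infty} 3 s^{2} e^{- a s^{2}} \, ds = \frac{3 \sqrt{\pi}}{2 a^{\frac{3}{2}}}.$$

Repeating twice in total — each differentiation brings down another $(-s^2)$ — gives
$$\frac{d^{2}J}{da^{2}} = \int_{-\infty}^{\infty} - 3 s^{4} e^{- a s^{2}} \, ds = - \frac{9 \sqrt{\pi}}{4 a^{\frac{5}{2}}},$$
and the integrand here is exactly the target integrand, so $I = - \frac{9 \sqrt{\pi}}{4 a^{\frac{5}{2}}}$.

Setting $a = 6$:
$$I = - \frac{\sqrt{6} \sqrt{\pi}}{96}.$$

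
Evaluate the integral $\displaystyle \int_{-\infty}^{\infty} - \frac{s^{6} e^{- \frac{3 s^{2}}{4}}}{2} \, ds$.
$- \frac{40 \sqrt{3} \sqrt{\pi}}{27}$

Start from the elementary integral
$$J(a) = \int_{-\infty}^{\infty} - \frac{e^{- a s^{2}}}{2} \, ds = - \frac{\sqrt{\pi}}{2 \sqrt{a}}.$$

Differentiating under the integral sign brings down a factor of $(-s^2)$:
$$\frac{dJ}{da} = \int_{-\infty}^{\infty} \frac{s^{2} e^{- a s^{2}}}{2} \, ds = \frac{\sqrt{\pi}}{4 a^{\frac{3}{2}}}.$$

Repeating $3$ times in total — each differentiation brings down another $(-s^2)$ — gives
$$\frac{d^{3}J}{da^{3}} = \int_{-\infty}^{\infty} \frac{s^{6} e^{- a s^{2}}}{2} \, ds = \frac{15 \sqrt{\pi}}{16 a^{\frac{7}{2}}},$$
and the integrand here is $(-1)^{3}$ times the target integrand, so $I = (-1)^{3}\,\frac{d^{3}J}{da^{3}} = - \frac{15 \sqrt{\pi}}{16 a^{\frac{7}{2}}}$.

Setting $a = \frac{3}{4}$:
$$I = - \frac{40 \sqrt{3} \sqrt{\pi}}{27}.$$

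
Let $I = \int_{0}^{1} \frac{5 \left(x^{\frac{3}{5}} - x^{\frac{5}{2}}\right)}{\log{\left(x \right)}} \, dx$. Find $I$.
$\log{\left(\frac{1048576}{52521875} \right)}$

Replace the exponent $\frac{3}{5}$ by a parameter $a$: let $I(a) = \int_{0}^{1} \frac{5 \left(- x^{\frac{5}{2}} + x^{a}\right)}{\log{\left(x \right)}} \, dx$.

Since $\dfrac{\partial}{\partial a}\,x^{a} = x^{a} \ln x$, the $\ln x$ in the denominator cancels and
$$\frac{dI}{da} = \int_{0}^{1} 5 x^{a} \, dx = 5 \left[\frac{x^{a+1}}{a+1}\right]_0^1 = \frac{5}{a + 1}.$$

Integrating with respect to $a$ gives $I(a) = \log{\left(\frac{32 \left(a + 1\right)^{5}}{16807} \right)} + C$.

At $a = \frac{5}{2}$ the integrand is identically $0$, so $I(\frac{5}{2}) = 0$. The closed form gives $0$, hence $C = 0$.

Setting $a = \frac{3}{5}$:
$$I = \log{\left(\frac{1048576}{52521875} \right)}.$$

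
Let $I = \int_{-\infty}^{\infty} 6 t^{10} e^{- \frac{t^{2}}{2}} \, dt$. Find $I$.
$5670 \sqrt{2} \sqrt{\pi}$

Start from the elementary integral
$$J(a) = \int_{-\infty}^{\infty} 6 e^{- a t^{2}} \, dt = \frac{6 \sqrt{\pi}}{\sqrt{a}}.$$

Differentiating under the integral sign brings down a factor of $(-t^2)$:
$$\frac{dJ}{da} = \int_{-\infty}^{\infty} - 6 t^{2} e^{- a t^{2}} \, dt = - \frac{3 \sqrt{\pi}}{a^{\frac{3}{2}}}.$$

Repeating $5$ times in total — each differentiation brings down another $(-t^2)$ — gives
$$\frac{d^{5}J}{da^{5}} = \int_{-\infty}^{\infty} - 6 t^{10} e^{- a t^{2}} \, dt = - \frac{2835 \sqrt{\pi}}{16 a^{\frac{11}{2}}},$$
and the integrand here is $(-1)^{5}$ times the target integrand, so $I = (-1)^{5}\,\frac{d^{5}J}{da^{5}} = \frac{2835 \sqrt{\pi}}{16 a^{\frac{11}{2}}}$.

Setting $a = \frac{1}{2}$:
$$I = 5670 \sqrt{2} \sqrt{\pi}.$$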